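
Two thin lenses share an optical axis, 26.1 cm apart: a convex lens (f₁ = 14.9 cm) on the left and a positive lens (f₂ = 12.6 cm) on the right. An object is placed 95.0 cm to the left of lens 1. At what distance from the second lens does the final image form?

Lens 1: 1/d_i1 = 1/f₁ − 1/d_o1 = 1/(14.9) − 1/(95.0) = 0.05659, so d_i1 = 17.67 cm.
The intermediate image is 17.67 cm to the right of lens 1, which is 26.1 − (17.67) = 8.430 cm to the left of lens 2, so d_o2 = +8.430 cm.
Lens 2: 1/d_i2 = 1/f₂ − 1/d_o2 = 1/(12.6) − 1/(8.430) = -0.03926, so d_i2 = -25.5 cm.
The final image is virtual, 25.5 cm to the left of lens 2 (overall magnification ≈ -0.56).

25.5 cm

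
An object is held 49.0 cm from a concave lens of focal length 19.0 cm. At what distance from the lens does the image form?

For a concave lens, f = -19.0 cm.
Lens equation: 1/d_i = 1/f − 1/d_o = 1/(-19.00) − 1/(49.0) = -0.05263 − 0.02041 = -0.07304, so d_i = -13.7 cm.
The image is virtual, upright and reduced, on the same side as the object.

13.7 cm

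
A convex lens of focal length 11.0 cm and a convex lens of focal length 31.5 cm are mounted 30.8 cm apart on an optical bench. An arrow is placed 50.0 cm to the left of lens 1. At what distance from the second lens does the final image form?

35.5 cm

Lens 1: 1/d_i1 = 1/f₁ − 1/d_o1 = 1/(11.0) − 1/(50.0) = 0.07091, so d_i1 = 14.10 cm.
The intermediate image is 14.10 cm to the right of lens 1, which is 30.8 − (14.10) = 16.70 cm to the left of lens 2, so d_o2 = +16.70 cm.
Lens 2: 1/d_i2 = 1/f₂ − 1/d_o2 = 1/(31.5) − 1/(16.70) = -0.02813, so d_i2 = -35.5 cm.
The final image is virtual, 35.5 cm to the left of lens 2 (overall magnification ≈ -0.60).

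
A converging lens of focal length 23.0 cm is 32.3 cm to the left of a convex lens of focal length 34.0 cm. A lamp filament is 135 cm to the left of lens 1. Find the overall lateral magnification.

Lens 1: 1/d_i1 = 1/(23.0) − 1/(135) = 0.03607, so d_i1 = 27.72 cm; m₁ = −d_i1/d_o1 = -0.2053.
d_o2 = 32.3 − (27.72) = 4.580 cm.
Lens 2: 1/d_i2 = 1/(34.0) − 1/(4.580) = -0.1889, so d_i2 = -5.293 cm; m₂ = −d_i2/d_o2 = +1.156.
m = m₁·m₂ = (-0.2053)(+1.156) = -0.237.

m = -0.237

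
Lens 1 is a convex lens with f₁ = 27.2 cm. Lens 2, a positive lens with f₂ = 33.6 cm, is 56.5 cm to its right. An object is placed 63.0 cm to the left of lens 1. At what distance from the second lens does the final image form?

11.6 cm

Lens 1: 1/d_i1 = 1/f₁ − 1/d_o1 = 1/(27.2) − 1/(63.0) = 0.02089, so d_i1 = 47.87 cm.
The intermediate image is 47.87 cm to the right of lens 1, which is 56.5 − (47.87) = 8.630 cm to the left of lens 2, so d_o2 = +8.630 cm.
Lens 2: 1/d_i2 = 1/f₂ − 1/d_o2 = 1/(33.6) − 1/(8.630) = -0.08611, so d_i2 = -11.6 cm.
The final image is virtual, 11.6 cm to the left of lens 2 (overall magnification ≈ -1.0).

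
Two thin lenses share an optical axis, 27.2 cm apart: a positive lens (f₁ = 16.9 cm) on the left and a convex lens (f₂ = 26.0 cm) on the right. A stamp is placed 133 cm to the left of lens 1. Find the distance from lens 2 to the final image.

Lens 1: 1/d_i1 = 1/f₁ − 1/d_o1 = 1/(16.9) − 1/(133) = 0.05165, so d_i1 = 19.36 cm.
The intermediate image is 19.36 cm to the right of lens 1, which is 27.2 − (19.36) = 7.840 cm to the left of lens 2, so d_o2 = +7.840 cm.
Lens 2: 1/d_i2 = 1/f₂ − 1/d_o2 = 1/(26.0) − 1/(7.840) = -0.08909, so d_i2 = -11.2 cm.
The final image is virtual, 11.2 cm to the left of lens 2 (overall magnification ≈ -0.21).

11.2 cm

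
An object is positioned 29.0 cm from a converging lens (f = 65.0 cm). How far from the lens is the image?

52.4 cm

Thin-lens equation: 1/v = 1/f − 1/u = 1/(65.00) − 1/(29.0) = 0.01538 − 0.03448 = -0.01910, so v = -52.4 cm.
The image is virtual, upright and enlarged, on the same side as the object.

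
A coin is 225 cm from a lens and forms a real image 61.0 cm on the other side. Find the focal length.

Real image ⇒ d_i = +61.0 cm.
1/f = 1/d_o + 1/d_i = 1/(225) + 1/(61.0) = 0.02084, so f = 48.0 cm.
Since f is positive, the lens is converging.

f = 48.0 cm (converging)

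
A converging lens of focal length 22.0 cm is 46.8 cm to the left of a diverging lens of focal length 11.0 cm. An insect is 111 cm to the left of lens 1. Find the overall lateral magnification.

m = -0.0896

Lens 1: 1/d_i1 = 1/(22.0) − 1/(111) = 0.03645, so d_i1 = 27.44 cm; m₁ = −d_i1/d_o1 = -0.2472.
d_o2 = 46.8 − (27.44) = 19.36 cm.
f₂ = −11.0 cm (diverging).
Lens 2: 1/d_i2 = 1/(-11.0) − 1/(19.36) = -0.1426, so d_i2 = -7.014 cm; m₂ = −d_i2/d_o2 = +0.3623.
m = m₁·m₂ = (-0.2472)(+0.3623) = -0.0896.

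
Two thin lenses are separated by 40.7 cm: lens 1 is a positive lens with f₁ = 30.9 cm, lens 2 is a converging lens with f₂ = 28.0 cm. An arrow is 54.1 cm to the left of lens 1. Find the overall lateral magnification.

Lens 1: 1/d_i1 = 1/(30.9) − 1/(54.1) = 0.01388, so d_i1 = 72.06 cm; m₁ = −d_i1/d_o1 = -1.332.
d_o2 = 40.7 − (72.06) = -31.36 cm (virtual object).
Lens 2: 1/d_i2 = 1/(28.0) − 1/(-31.36) = 0.06760, so d_i2 = 14.79 cm; m₂ = −d_i2/d_o2 = +0.4717.
m = m₁·m₂ = (-1.332)(+0.4717) = -0.628.

m = -0.628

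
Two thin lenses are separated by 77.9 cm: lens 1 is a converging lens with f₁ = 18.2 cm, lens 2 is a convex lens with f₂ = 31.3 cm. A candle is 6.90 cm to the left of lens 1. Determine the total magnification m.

Lens 1: 1/d_i1 = 1/(18.2) − 1/(6.90) = -0.08998, so d_i1 = -11.11 cm; m₁ = −d_i1/d_o1 = +1.610.
d_o2 = 77.9 − (-11.11) = 89.01 cm.
Lens 2: 1/d_i2 = 1/(31.3) − 1/(89.01) = 0.02071, so d_i2 = 48.28 cm; m₂ = −d_i2/d_o2 = -0.5424.
m = m₁·m₂ = (+1.610)(-0.5424) = -0.873.

m = -0.873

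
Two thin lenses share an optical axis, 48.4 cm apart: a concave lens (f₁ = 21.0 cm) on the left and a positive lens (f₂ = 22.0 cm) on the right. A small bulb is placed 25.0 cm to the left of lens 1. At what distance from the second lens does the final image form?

Lens 1 is diverging, so f₁ = −21.0 cm.
Lens 1: 1/d_i1 = 1/f₁ − 1/d_o1 = 1/(-21.0) − 1/(25.0) = -0.08762, so d_i1 = -11.41 cm.
The intermediate image is 11.41 cm to the left of lens 1 (virtual), which is 48.4 − (-11.41) = 59.81 cm to the left of lens 2, so d_o2 = +59.81 cm.
Lens 2: 1/d_i2 = 1/f₂ − 1/d_o2 = 1/(22.0) − 1/(59.81) = 0.02873, so d_i2 = 34.8 cm.
The final image is real, 34.8 cm to the right of lens 2 (overall magnification ≈ -0.27).

34.8 cm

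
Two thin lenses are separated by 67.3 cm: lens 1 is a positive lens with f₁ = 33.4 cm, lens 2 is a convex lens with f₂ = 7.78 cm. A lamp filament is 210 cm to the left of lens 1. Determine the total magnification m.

m = +0.0743

Lens 1: 1/d_i1 = 1/(33.4) − 1/(210) = 0.02518, so d_i1 = 39.72 cm; m₁ = −d_i1/d_o1 = -0.1891.
d_o2 = 67.3 − (39.72) = 27.58 cm.
Lens 2: 1/d_i2 = 1/(7.78) − 1/(27.58) = 0.09228, so d_i2 = 10.84 cm; m₂ = −d_i2/d_o2 = -0.3929.
m = m₁·m₂ = (-0.1891)(-0.3929) = +0.0743.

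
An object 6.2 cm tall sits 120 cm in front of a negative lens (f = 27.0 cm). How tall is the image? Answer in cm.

For a negative lens, f = -27.0 cm.
1/d_i = 1/f − 1/d_o = 1/(-27.00) − 1/(120) = -0.04537, so d_i = -22.04 cm.
m = −d_i/d_o = +0.1837.
|h_i| = |m|·h_o = 0.1837 × 6.2 = 1.14 cm. The image is virtual, upright and reduced, on the same side as the object.

1.14 cm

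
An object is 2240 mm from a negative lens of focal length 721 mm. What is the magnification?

m = +0.243

For a negative lens, f = -721 mm.
1/d_i = 1/f − 1/d_o = 1/(-721.0) − 1/(2240) = -0.001833, so d_i = -545.4 mm.
m = −d_i/d_o = −(-545.4)/(2240) = +0.243.
The image is virtual, upright and reduced, on the same side as the object.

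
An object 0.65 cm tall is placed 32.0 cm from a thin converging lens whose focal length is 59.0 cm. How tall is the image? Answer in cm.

1.42 cm

1/d_i = 1/f − 1/d_o = 1/(59.00) − 1/(32.0) = -0.01430, so d_i = -69.93 cm.
m = −d_i/d_o = +2.185.
|h_i| = |m|·h_o = 2.185 × 0.65 = 1.42 cm. The image is virtual, upright and enlarged, on the same side as the object.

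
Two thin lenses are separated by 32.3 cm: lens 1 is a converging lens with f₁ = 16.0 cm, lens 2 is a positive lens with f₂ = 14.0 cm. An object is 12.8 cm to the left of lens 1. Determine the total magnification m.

m = -0.851

Lens 1: 1/d_i1 = 1/(16.0) − 1/(12.8) = -0.01562, so d_i1 = -64.00 cm; m₁ = −d_i1/d_o1 = +5.000.
d_o2 = 32.3 − (-64.00) = 96.30 cm.
Lens 2: 1/d_i2 = 1/(14.0) − 1/(96.30) = 0.06104, so d_i2 = 16.38 cm; m₂ = −d_i2/d_o2 = -0.1701.
m = m₁·m₂ = (+5.000)(-0.1701) = -0.851.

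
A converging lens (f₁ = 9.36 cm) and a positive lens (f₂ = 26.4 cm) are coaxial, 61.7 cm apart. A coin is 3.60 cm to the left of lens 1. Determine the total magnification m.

m = -1.04

Lens 1: 1/d_i1 = 1/(9.36) − 1/(3.60) = -0.1709, so d_i1 = -5.850 cm; m₁ = −d_i1/d_o1 = +1.625.
d_o2 = 61.7 − (-5.850) = 67.55 cm.
Lens 2: 1/d_i2 = 1/(26.4) − 1/(67.55) = 0.02307, so d_i2 = 43.34 cm; m₂ = −d_i2/d_o2 = -0.6416.
m = m₁·m₂ = (+1.625)(-0.6416) = -1.04.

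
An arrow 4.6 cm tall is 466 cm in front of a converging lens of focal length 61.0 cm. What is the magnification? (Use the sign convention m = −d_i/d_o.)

1/d_i = 1/f − 1/d_o = 1/(61.00) − 1/(466) = 0.01425, so d_i = 70.19 cm.
m = −d_i/d_o = −(70.19)/(466) = -0.151.
The image is real, inverted and reduced, on the far side of the lens.

m = -0.151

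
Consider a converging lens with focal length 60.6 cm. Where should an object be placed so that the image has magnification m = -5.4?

m = −d_i/d_o ⇒ d_i = −m·d_o.
1/f = 1/d_o + 1/d_i = 1/d_o − 1/(m·d_o) = (1 − 1/m)/d_o, so d_o = f(1 − 1/m) = (60.60)(1 − 1/(-5.4)) = 71.8 cm.

71.8 cm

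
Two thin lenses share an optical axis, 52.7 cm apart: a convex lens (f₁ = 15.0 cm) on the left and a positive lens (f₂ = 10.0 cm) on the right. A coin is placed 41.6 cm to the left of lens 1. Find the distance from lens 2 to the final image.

Lens 1: 1/d_i1 = 1/f₁ − 1/d_o1 = 1/(15.0) − 1/(41.6) = 0.04263, so d_i1 = 23.46 cm.
The intermediate image is 23.46 cm to the right of lens 1, which is 52.7 − (23.46) = 29.24 cm to the left of lens 2, so d_o2 = +29.24 cm.
Lens 2: 1/d_i2 = 1/f₂ − 1/d_o2 = 1/(10.0) − 1/(29.24) = 0.06580, so d_i2 = 15.2 cm.
The final image is real, 15.2 cm to the right of lens 2 (overall magnification ≈ 0.29).

15.2 cm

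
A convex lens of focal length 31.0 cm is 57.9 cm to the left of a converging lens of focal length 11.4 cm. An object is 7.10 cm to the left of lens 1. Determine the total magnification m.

Lens 1: 1/d_i1 = 1/(31.0) − 1/(7.10) = -0.1086, so d_i1 = -9.209 cm; m₁ = −d_i1/d_o1 = +1.297.
d_o2 = 57.9 − (-9.209) = 67.11 cm.
Lens 2: 1/d_i2 = 1/(11.4) − 1/(67.11) = 0.07282, so d_i2 = 13.73 cm; m₂ = −d_i2/d_o2 = -0.2046.
m = m₁·m₂ = (+1.297)(-0.2046) = -0.265.

m = -0.265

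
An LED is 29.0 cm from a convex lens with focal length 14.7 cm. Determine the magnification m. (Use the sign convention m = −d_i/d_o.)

m = -1.03

1/d_i = 1/f − 1/d_o = 1/(14.70) − 1/(29.0) = 0.03354, so d_i = 29.81 cm.
m = −d_i/d_o = −(29.81)/(29.0) = -1.03.
The image is real, inverted and enlarged, on the far side of the lens.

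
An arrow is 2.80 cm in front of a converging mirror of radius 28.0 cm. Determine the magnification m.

f = R/2 = 28.0/2 = 14.00 cm.
1/d_i = 1/f − 1/d_o = 1/(14.00) − 1/(2.80) = -0.2857, so d_i = -3.500 cm.
m = −d_i/d_o = −(-3.500)/(2.80) = +1.25.
The image is virtual, upright and enlarged, behind the mirror.

m = +1.25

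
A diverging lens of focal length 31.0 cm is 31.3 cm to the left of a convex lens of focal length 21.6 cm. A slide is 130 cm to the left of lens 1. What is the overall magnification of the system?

m = -0.120

f₁ = −31.0 cm (diverging).
Lens 1: 1/d_i1 = 1/(-31.0) − 1/(130) = -0.03995, so d_i1 = -25.03 cm; m₁ = −d_i1/d_o1 = +0.1925.
d_o2 = 31.3 − (-25.03) = 56.33 cm.
Lens 2: 1/d_i2 = 1/(21.6) − 1/(56.33) = 0.02854, so d_i2 = 35.03 cm; m₂ = −d_i2/d_o2 = -0.6219.
m = m₁·m₂ = (+0.1925)(-0.6219) = -0.120.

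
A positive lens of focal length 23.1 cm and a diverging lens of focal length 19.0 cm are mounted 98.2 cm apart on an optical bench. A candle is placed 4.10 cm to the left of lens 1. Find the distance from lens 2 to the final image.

16.0 cm

Lens 1: 1/d_i1 = 1/f₁ − 1/d_o1 = 1/(23.1) − 1/(4.10) = -0.2006, so d_i1 = -4.985 cm.
The intermediate image is 4.985 cm to the left of lens 1 (virtual), which is 98.2 − (-4.985) = 103.2 cm to the left of lens 2, so d_o2 = +103.2 cm.
Lens 2 is diverging, so f₂ = −19.0 cm.
Lens 2: 1/d_i2 = 1/f₂ − 1/d_o2 = 1/(-19.0) − 1/(103.2) = -0.06232, so d_i2 = -16.0 cm.
The final image is virtual, 16.0 cm to the left of lens 2 (overall magnification ≈ 0.19).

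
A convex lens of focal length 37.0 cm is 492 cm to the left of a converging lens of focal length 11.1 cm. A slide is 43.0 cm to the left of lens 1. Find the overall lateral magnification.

m = +0.317

Lens 1: 1/d_i1 = 1/(37.0) − 1/(43.0) = 0.003771, so d_i1 = 265.2 cm; m₁ = −d_i1/d_o1 = -6.167.
d_o2 = 492 − (265.2) = 226.8 cm.
Lens 2: 1/d_i2 = 1/(11.1) − 1/(226.8) = 0.08568, so d_i2 = 11.67 cm; m₂ = −d_i2/d_o2 = -0.05146.
m = m₁·m₂ = (-6.167)(-0.05146) = +0.317.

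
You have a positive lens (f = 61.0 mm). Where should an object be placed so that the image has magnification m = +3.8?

44.9 mm

m = −d_i/d_o ⇒ d_i = −m·d_o.
1/f = 1/d_o + 1/d_i = 1/d_o − 1/(m·d_o) = (1 − 1/m)/d_o, so d_o = f(1 − 1/m) = (61.00)(1 − 1/(+3.8)) = 44.9 mm.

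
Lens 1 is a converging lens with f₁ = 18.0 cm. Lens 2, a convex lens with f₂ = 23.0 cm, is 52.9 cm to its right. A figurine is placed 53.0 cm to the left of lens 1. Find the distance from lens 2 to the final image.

223 cm

Lens 1: 1/d_i1 = 1/f₁ − 1/d_o1 = 1/(18.0) − 1/(53.0) = 0.03669, so d_i1 = 27.26 cm.
The intermediate image is 27.26 cm to the right of lens 1, which is 52.9 − (27.26) = 25.64 cm to the left of lens 2, so d_o2 = +25.64 cm.
Lens 2: 1/d_i2 = 1/f₂ − 1/d_o2 = 1/(23.0) − 1/(25.64) = 0.004477, so d_i2 = 223 cm.
The final image is real, 223 cm to the right of lens 2 (overall magnification ≈ 4.5).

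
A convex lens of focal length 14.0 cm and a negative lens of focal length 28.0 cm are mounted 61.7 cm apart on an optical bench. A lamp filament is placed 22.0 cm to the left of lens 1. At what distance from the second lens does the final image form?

12.7 cm

Lens 1: 1/d_i1 = 1/f₁ − 1/d_o1 = 1/(14.0) − 1/(22.0) = 0.02597, so d_i1 = 38.50 cm.
The intermediate image is 38.50 cm to the right of lens 1, which is 61.7 − (38.50) = 23.20 cm to the left of lens 2, so d_o2 = +23.20 cm.
Lens 2 is diverging, so f₂ = −28.0 cm.
Lens 2: 1/d_i2 = 1/f₂ − 1/d_o2 = 1/(-28.0) − 1/(23.20) = -0.07882, so d_i2 = -12.7 cm.
The final image is virtual, 12.7 cm to the left of lens 2 (overall magnification ≈ -0.96).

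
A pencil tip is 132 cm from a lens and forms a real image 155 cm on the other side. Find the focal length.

Real image ⇒ d_i = +155 cm.
1/f = 1/d_o + 1/d_i = 1/(132) + 1/(155) = 0.01403, so f = 71.3 cm.
Since f is positive, the lens is converging.

f = 71.3 cm (converging)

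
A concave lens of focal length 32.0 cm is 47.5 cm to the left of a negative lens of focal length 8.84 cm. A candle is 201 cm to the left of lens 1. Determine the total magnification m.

m = +0.0145

f₁ = −32.0 cm (diverging).
Lens 1: 1/d_i1 = 1/(-32.0) − 1/(201) = -0.03623, so d_i1 = -27.61 cm; m₁ = −d_i1/d_o1 = +0.1374.
d_o2 = 47.5 − (-27.61) = 75.11 cm.
f₂ = −8.84 cm (diverging).
Lens 2: 1/d_i2 = 1/(-8.84) − 1/(75.11) = -0.1264, so d_i2 = -7.909 cm; m₂ = −d_i2/d_o2 = +0.1053.
m = m₁·m₂ = (+0.1374)(+0.1053) = +0.0145.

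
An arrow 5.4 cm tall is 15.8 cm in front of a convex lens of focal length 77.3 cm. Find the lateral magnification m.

1/d_i = 1/f − 1/d_o = 1/(77.30) − 1/(15.8) = -0.05035, so d_i = -19.86 cm.
m = −d_i/d_o = −(-19.86)/(15.8) = +1.26.
The image is virtual, upright and enlarged, on the same side as the object.

m = +1.26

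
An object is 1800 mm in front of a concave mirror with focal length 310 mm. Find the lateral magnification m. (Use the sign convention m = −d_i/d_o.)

m = -0.208

1/d_i = 1/f − 1/d_o = 1/(310.0) − 1/(1800) = 0.002670, so d_i = 374.5 mm.
m = −d_i/d_o = −(374.5)/(1800) = -0.208.
The image is real, inverted and reduced, in front of the mirror.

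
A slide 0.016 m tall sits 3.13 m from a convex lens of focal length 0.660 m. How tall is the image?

1/d_i = 1/f − 1/d_o = 1/(0.6600) − 1/(3.13) = 1.196, so d_i = 0.8364 m.
m = −d_i/d_o = -0.2672.
|h_i| = |m|·h_o = 0.2672 × 0.016 = 0.00428 m. The image is real, inverted and reduced, on the far side of the lens.

0.00428 m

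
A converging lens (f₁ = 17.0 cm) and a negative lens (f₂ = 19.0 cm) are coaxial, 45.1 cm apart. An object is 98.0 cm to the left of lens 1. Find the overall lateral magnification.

Lens 1: 1/d_i1 = 1/(17.0) − 1/(98.0) = 0.04862, so d_i1 = 20.57 cm; m₁ = −d_i1/d_o1 = -0.2099.
d_o2 = 45.1 − (20.57) = 24.53 cm.
f₂ = −19.0 cm (diverging).
Lens 2: 1/d_i2 = 1/(-19.0) − 1/(24.53) = -0.09340, so d_i2 = -10.71 cm; m₂ = −d_i2/d_o2 = +0.4365.
m = m₁·m₂ = (-0.2099)(+0.4365) = -0.0916.

m = -0.0916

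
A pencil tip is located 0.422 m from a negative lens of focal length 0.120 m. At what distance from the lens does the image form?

0.0934 m

For a negative lens, f = -0.120 m.
Lens equation: 1/s_i = 1/f − 1/s_o = 1/(-0.1200) − 1/(0.422) = -8.333 − 2.370 = -10.70, so s_i = -0.0934 m.
The image is virtual, upright and reduced, on the same side as the object.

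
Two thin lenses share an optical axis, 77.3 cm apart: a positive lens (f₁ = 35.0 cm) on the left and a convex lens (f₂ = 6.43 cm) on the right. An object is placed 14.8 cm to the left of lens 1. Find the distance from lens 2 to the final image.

Lens 1: 1/d_i1 = 1/f₁ − 1/d_o1 = 1/(35.0) − 1/(14.8) = -0.03900, so d_i1 = -25.64 cm.
The intermediate image is 25.64 cm to the left of lens 1 (virtual), which is 77.3 − (-25.64) = 102.9 cm to the left of lens 2, so d_o2 = +102.9 cm.
Lens 2: 1/d_i2 = 1/f₂ − 1/d_o2 = 1/(6.43) − 1/(102.9) = 0.1458, so d_i2 = 6.86 cm.
The final image is real, 6.86 cm to the right of lens 2 (overall magnification ≈ -0.12).

6.86 cm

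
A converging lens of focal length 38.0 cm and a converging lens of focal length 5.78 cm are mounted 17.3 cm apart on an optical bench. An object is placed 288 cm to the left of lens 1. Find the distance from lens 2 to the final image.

Lens 1: 1/d_i1 = 1/f₁ − 1/d_o1 = 1/(38.0) − 1/(288) = 0.02284, so d_i1 = 43.78 cm.
The intermediate image is 43.78 cm to the right of lens 1, which lies 26.48 cm to the right of lens 2 — a virtual object — so d_o2 = −26.48 cm.
Lens 2: 1/d_i2 = 1/f₂ − 1/d_o2 = 1/(5.78) − 1/(-26.48) = 0.2108, so d_i2 = 4.74 cm.
The final image is real, 4.74 cm to the right of lens 2 (overall magnification ≈ -0.027).

4.74 cm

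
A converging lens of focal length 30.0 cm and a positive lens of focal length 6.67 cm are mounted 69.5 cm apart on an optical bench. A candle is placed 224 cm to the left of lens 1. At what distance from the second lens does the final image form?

8.25 cm

Lens 1: 1/d_i1 = 1/f₁ − 1/d_o1 = 1/(30.0) − 1/(224) = 0.02887, so d_i1 = 34.64 cm.
The intermediate image is 34.64 cm to the right of lens 1, which is 69.5 − (34.64) = 34.86 cm to the left of lens 2, so d_o2 = +34.86 cm.
Lens 2: 1/d_i2 = 1/f₂ − 1/d_o2 = 1/(6.67) − 1/(34.86) = 0.1212, so d_i2 = 8.25 cm.
The final image is real, 8.25 cm to the right of lens 2 (overall magnification ≈ 0.037).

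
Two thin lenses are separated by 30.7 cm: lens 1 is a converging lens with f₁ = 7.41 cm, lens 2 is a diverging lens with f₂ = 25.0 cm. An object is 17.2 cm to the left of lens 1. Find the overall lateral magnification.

m = -0.443

Lens 1: 1/d_i1 = 1/(7.41) − 1/(17.2) = 0.07681, so d_i1 = 13.02 cm; m₁ = −d_i1/d_o1 = -0.7570.
d_o2 = 30.7 − (13.02) = 17.68 cm.
f₂ = −25.0 cm (diverging).
Lens 2: 1/d_i2 = 1/(-25.0) − 1/(17.68) = -0.09656, so d_i2 = -10.36 cm; m₂ = −d_i2/d_o2 = +0.5858.
m = m₁·m₂ = (-0.7570)(+0.5858) = -0.443.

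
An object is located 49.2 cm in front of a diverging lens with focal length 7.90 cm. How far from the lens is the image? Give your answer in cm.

6.81 cm

For a diverging lens, f = -7.90 cm.
Lens equation: 1/q = 1/f − 1/p = 1/(-7.900) − 1/(49.2) = -0.1266 − 0.02033 = -0.1469, so q = -6.81 cm.
The image is virtual, upright and reduced, on the same side as the object.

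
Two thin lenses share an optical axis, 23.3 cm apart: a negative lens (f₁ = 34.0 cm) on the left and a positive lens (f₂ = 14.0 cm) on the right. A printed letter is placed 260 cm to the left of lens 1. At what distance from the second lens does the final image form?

Lens 1 is diverging, so f₁ = −34.0 cm.
Lens 1: 1/d_i1 = 1/f₁ − 1/d_o1 = 1/(-34.0) − 1/(260) = -0.03326, so d_i1 = -30.07 cm.
The intermediate image is 30.07 cm to the left of lens 1 (virtual), which is 23.3 − (-30.07) = 53.37 cm to the left of lens 2, so d_o2 = +53.37 cm.
Lens 2: 1/d_i2 = 1/f₂ − 1/d_o2 = 1/(14.0) − 1/(53.37) = 0.05269, so d_i2 = 19.0 cm.
The final image is real, 19.0 cm to the right of lens 2 (overall magnification ≈ -0.041).

19.0 cm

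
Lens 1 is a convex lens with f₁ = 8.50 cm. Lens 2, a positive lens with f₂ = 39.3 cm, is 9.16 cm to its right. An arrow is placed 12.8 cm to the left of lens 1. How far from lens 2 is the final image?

11.4 cm

Lens 1: 1/d_i1 = 1/f₁ − 1/d_o1 = 1/(8.50) − 1/(12.8) = 0.03952, so d_i1 = 25.30 cm.
The intermediate image is 25.30 cm to the right of lens 1, which lies 16.14 cm to the right of lens 2 — a virtual object — so d_o2 = −16.14 cm.
Lens 2: 1/d_i2 = 1/f₂ − 1/d_o2 = 1/(39.3) − 1/(-16.14) = 0.08740, so d_i2 = 11.4 cm.
The final image is real, 11.4 cm to the right of lens 2 (overall magnification ≈ -1.4).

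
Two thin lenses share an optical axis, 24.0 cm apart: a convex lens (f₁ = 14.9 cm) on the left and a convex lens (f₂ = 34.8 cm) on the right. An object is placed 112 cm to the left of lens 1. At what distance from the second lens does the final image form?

Lens 1: 1/d_i1 = 1/f₁ − 1/d_o1 = 1/(14.9) − 1/(112) = 0.05819, so d_i1 = 17.19 cm.
The intermediate image is 17.19 cm to the right of lens 1, which is 24.0 − (17.19) = 6.810 cm to the left of lens 2, so d_o2 = +6.810 cm.
Lens 2: 1/d_i2 = 1/f₂ − 1/d_o2 = 1/(34.8) − 1/(6.810) = -0.1181, so d_i2 = -8.47 cm.
The final image is virtual, 8.47 cm to the left of lens 2 (overall magnification ≈ -0.19).

8.47 cm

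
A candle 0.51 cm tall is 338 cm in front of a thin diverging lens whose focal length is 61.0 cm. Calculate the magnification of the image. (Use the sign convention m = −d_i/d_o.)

m = +0.153

For a diverging lens, f = -61.0 cm.
1/d_i = 1/f − 1/d_o = 1/(-61.00) − 1/(338) = -0.01935, so d_i = -51.67 cm.
m = −d_i/d_o = −(-51.67)/(338) = +0.153.
The image is virtual, upright and reduced, on the same side as the object.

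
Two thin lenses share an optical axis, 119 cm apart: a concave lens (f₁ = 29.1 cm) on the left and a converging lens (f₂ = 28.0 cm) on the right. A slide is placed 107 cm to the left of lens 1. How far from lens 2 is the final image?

Lens 1 is diverging, so f₁ = −29.1 cm.
Lens 1: 1/d_i1 = 1/f₁ − 1/d_o1 = 1/(-29.1) − 1/(107) = -0.04371, so d_i1 = -22.88 cm.
The intermediate image is 22.88 cm to the left of lens 1 (virtual), which is 119 − (-22.88) = 141.9 cm to the left of lens 2, so d_o2 = +141.9 cm.
Lens 2: 1/d_i2 = 1/f₂ − 1/d_o2 = 1/(28.0) − 1/(141.9) = 0.02867, so d_i2 = 34.9 cm.
The final image is real, 34.9 cm to the right of lens 2 (overall magnification ≈ -0.053).

34.9 cm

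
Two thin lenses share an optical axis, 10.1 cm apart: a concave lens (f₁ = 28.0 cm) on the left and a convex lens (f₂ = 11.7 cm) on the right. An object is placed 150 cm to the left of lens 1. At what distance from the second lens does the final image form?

17.9 cm

Lens 1 is diverging, so f₁ = −28.0 cm.
Lens 1: 1/d_i1 = 1/f₁ − 1/d_o1 = 1/(-28.0) − 1/(150) = -0.04238, so d_i1 = -23.60 cm.
The intermediate image is 23.60 cm to the left of lens 1 (virtual), which is 10.1 − (-23.60) = 33.70 cm to the left of lens 2, so d_o2 = +33.70 cm.
Lens 2: 1/d_i2 = 1/f₂ − 1/d_o2 = 1/(11.7) − 1/(33.70) = 0.05580, so d_i2 = 17.9 cm.
The final image is real, 17.9 cm to the right of lens 2 (overall magnification ≈ -0.084).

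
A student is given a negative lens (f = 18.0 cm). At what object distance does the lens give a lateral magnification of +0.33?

36.5 cm

For a negative lens, f = -18.0 cm.
m = −d_i/d_o ⇒ d_i = −m·d_o.
1/f = 1/d_o + 1/d_i = 1/d_o − 1/(m·d_o) = (1 − 1/m)/d_o, so d_o = f(1 − 1/m) = (-18.00)(1 − 1/(+0.33)) = 36.5 cm.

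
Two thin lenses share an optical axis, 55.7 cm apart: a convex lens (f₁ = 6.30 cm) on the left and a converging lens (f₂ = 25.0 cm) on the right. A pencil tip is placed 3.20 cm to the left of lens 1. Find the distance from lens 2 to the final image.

Lens 1: 1/d_i1 = 1/f₁ − 1/d_o1 = 1/(6.30) − 1/(3.20) = -0.1538, so d_i1 = -6.503 cm.
The intermediate image is 6.503 cm to the left of lens 1 (virtual), which is 55.7 − (-6.503) = 62.20 cm to the left of lens 2, so d_o2 = +62.20 cm.
Lens 2: 1/d_i2 = 1/f₂ − 1/d_o2 = 1/(25.0) − 1/(62.20) = 0.02392, so d_i2 = 41.8 cm.
The final image is real, 41.8 cm to the right of lens 2 (overall magnification ≈ -1.4).

41.8 cm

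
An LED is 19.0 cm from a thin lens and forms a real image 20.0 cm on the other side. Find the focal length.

Real image ⇒ d_i = +20.0 cm.
1/f = 1/d_o + 1/d_i = 1/(19.0) + 1/(20.0) = 0.1026, so f = 9.74 cm.
Since f is positive, the thin lens is converging.

f = 9.74 cm (converging)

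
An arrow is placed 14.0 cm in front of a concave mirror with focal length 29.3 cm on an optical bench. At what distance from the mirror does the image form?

Mirror equation: 1/v = 1/f − 1/u = 1/(29.30) − 1/(14.0) = 0.03413 − 0.07143 = -0.03730, so v = -26.8 cm.
The image is virtual, upright and enlarged, behind the mirror.

26.8 cm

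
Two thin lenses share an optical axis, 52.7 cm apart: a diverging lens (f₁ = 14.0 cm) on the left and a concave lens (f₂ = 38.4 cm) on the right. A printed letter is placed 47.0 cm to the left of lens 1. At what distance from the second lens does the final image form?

Lens 1 is diverging, so f₁ = −14.0 cm.
Lens 1: 1/d_i1 = 1/f₁ − 1/d_o1 = 1/(-14.0) − 1/(47.0) = -0.09271, so d_i1 = -10.79 cm.
The intermediate image is 10.79 cm to the left of lens 1 (virtual), which is 52.7 − (-10.79) = 63.49 cm to the left of lens 2, so d_o2 = +63.49 cm.
Lens 2 is diverging, so f₂ = −38.4 cm.
Lens 2: 1/d_i2 = 1/f₂ − 1/d_o2 = 1/(-38.4) − 1/(63.49) = -0.04179, so d_i2 = -23.9 cm.
The final image is virtual, 23.9 cm to the left of lens 2 (overall magnification ≈ 0.086).

23.9 cm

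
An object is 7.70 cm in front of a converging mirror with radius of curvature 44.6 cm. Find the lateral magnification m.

f = R/2 = 44.6/2 = 22.30 cm.
1/d_i = 1/f − 1/d_o = 1/(22.30) − 1/(7.70) = -0.08503, so d_i = -11.76 cm.
m = −d_i/d_o = −(-11.76)/(7.70) = +1.53.
The image is virtual, upright and enlarged, behind the mirror.

m = +1.53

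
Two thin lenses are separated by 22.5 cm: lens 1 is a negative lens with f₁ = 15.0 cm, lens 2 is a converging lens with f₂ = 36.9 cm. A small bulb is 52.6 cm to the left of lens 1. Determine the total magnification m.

f₁ = −15.0 cm (diverging).
Lens 1: 1/d_i1 = 1/(-15.0) − 1/(52.6) = -0.08568, so d_i1 = -11.67 cm; m₁ = −d_i1/d_o1 = +0.2219.
d_o2 = 22.5 − (-11.67) = 34.17 cm.
Lens 2: 1/d_i2 = 1/(36.9) − 1/(34.17) = -0.002165, so d_i2 = -461.9 cm; m₂ = −d_i2/d_o2 = +13.52.
m = m₁·m₂ = (+0.2219)(+13.52) = +3.00.

m = +3.00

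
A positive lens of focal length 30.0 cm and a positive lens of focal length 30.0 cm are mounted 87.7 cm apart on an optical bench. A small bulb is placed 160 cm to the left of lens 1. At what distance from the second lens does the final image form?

Lens 1: 1/d_i1 = 1/f₁ − 1/d_o1 = 1/(30.0) − 1/(160) = 0.02708, so d_i1 = 36.92 cm.
The intermediate image is 36.92 cm to the right of lens 1, which is 87.7 − (36.92) = 50.78 cm to the left of lens 2, so d_o2 = +50.78 cm.
Lens 2: 1/d_i2 = 1/f₂ − 1/d_o2 = 1/(30.0) − 1/(50.78) = 0.01364, so d_i2 = 73.3 cm.
The final image is real, 73.3 cm to the right of lens 2 (overall magnification ≈ 0.33).

73.3 cm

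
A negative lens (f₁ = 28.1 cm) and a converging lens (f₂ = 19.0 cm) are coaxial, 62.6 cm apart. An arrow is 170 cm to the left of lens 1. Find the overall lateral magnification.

f₁ = −28.1 cm (diverging).
Lens 1: 1/d_i1 = 1/(-28.1) − 1/(170) = -0.04147, so d_i1 = -24.11 cm; m₁ = −d_i1/d_o1 = +0.1418.
d_o2 = 62.6 − (-24.11) = 86.71 cm.
Lens 2: 1/d_i2 = 1/(19.0) − 1/(86.71) = 0.04110, so d_i2 = 24.33 cm; m₂ = −d_i2/d_o2 = -0.2806.
m = m₁·m₂ = (+0.1418)(-0.2806) = -0.0398.

m = -0.0398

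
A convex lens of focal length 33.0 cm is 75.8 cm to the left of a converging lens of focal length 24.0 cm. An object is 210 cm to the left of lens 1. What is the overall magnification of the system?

Lens 1: 1/d_i1 = 1/(33.0) − 1/(210) = 0.02554, so d_i1 = 39.15 cm; m₁ = −d_i1/d_o1 = -0.1864.
d_o2 = 75.8 − (39.15) = 36.65 cm.
Lens 2: 1/d_i2 = 1/(24.0) − 1/(36.65) = 0.01438, so d_i2 = 69.53 cm; m₂ = −d_i2/d_o2 = -1.897.
m = m₁·m₂ = (-0.1864)(-1.897) = +0.354.

m = +0.354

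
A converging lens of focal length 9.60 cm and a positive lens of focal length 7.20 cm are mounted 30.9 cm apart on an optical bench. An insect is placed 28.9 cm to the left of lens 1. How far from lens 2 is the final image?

Lens 1: 1/d_i1 = 1/f₁ − 1/d_o1 = 1/(9.60) − 1/(28.9) = 0.06956, so d_i1 = 14.38 cm.
The intermediate image is 14.38 cm to the right of lens 1, which is 30.9 − (14.38) = 16.52 cm to the left of lens 2, so d_o2 = +16.52 cm.
Lens 2: 1/d_i2 = 1/f₂ − 1/d_o2 = 1/(7.20) − 1/(16.52) = 0.07836, so d_i2 = 12.8 cm.
The final image is real, 12.8 cm to the right of lens 2 (overall magnification ≈ 0.38).

12.8 cm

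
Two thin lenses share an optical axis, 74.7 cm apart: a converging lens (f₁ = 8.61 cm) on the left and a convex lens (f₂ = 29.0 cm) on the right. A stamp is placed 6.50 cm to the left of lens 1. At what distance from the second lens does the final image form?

Lens 1: 1/d_i1 = 1/f₁ − 1/d_o1 = 1/(8.61) − 1/(6.50) = -0.03770, so d_i1 = -26.52 cm.
The intermediate image is 26.52 cm to the left of lens 1 (virtual), which is 74.7 − (-26.52) = 101.2 cm to the left of lens 2, so d_o2 = +101.2 cm.
Lens 2: 1/d_i2 = 1/f₂ − 1/d_o2 = 1/(29.0) − 1/(101.2) = 0.02460, so d_i2 = 40.6 cm.
The final image is real, 40.6 cm to the right of lens 2 (overall magnification ≈ -1.6).

40.6 cm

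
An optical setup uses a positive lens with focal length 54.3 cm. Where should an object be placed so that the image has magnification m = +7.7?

m = −d_i/d_o ⇒ d_i = −m·d_o.
1/f = 1/d_o + 1/d_i = 1/d_o − 1/(m·d_o) = (1 − 1/m)/d_o, so d_o = f(1 − 1/m) = (54.30)(1 − 1/(+7.7)) = 47.2 cm.

47.2 cm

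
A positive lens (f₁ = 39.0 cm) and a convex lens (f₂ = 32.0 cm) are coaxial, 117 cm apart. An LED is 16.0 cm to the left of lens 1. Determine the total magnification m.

m = -0.484

Lens 1: 1/d_i1 = 1/(39.0) − 1/(16.0) = -0.03686, so d_i1 = -27.13 cm; m₁ = −d_i1/d_o1 = +1.696.
d_o2 = 117 − (-27.13) = 144.1 cm.
Lens 2: 1/d_i2 = 1/(32.0) − 1/(144.1) = 0.02431, so d_i2 = 41.13 cm; m₂ = −d_i2/d_o2 = -0.2855.
m = m₁·m₂ = (+1.696)(-0.2855) = -0.484.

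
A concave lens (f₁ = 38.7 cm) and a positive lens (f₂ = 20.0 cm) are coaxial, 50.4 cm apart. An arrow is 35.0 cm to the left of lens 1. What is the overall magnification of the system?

f₁ = −38.7 cm (diverging).
Lens 1: 1/d_i1 = 1/(-38.7) − 1/(35.0) = -0.05441, so d_i1 = -18.38 cm; m₁ = −d_i1/d_o1 = +0.5251.
d_o2 = 50.4 − (-18.38) = 68.78 cm.
Lens 2: 1/d_i2 = 1/(20.0) − 1/(68.78) = 0.03546, so d_i2 = 28.20 cm; m₂ = −d_i2/d_o2 = -0.4100.
m = m₁·m₂ = (+0.5251)(-0.4100) = -0.215.

m = -0.215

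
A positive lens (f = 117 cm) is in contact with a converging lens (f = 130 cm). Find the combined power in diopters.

P₁ = 1/f₁ = 1/(1.17 m) = +0.8547 D; P₂ = 1/f₂ = 1/(1.30 m) = +0.7692 D.
For thin lenses in contact, P = P₁ + P₂ = (+0.8547) + (+0.7692) = +1.62 D.

P = +1.62 D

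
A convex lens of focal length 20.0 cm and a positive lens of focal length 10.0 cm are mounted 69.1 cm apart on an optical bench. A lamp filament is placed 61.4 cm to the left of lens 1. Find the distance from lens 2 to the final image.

13.4 cm

Lens 1: 1/d_i1 = 1/f₁ − 1/d_o1 = 1/(20.0) − 1/(61.4) = 0.03371, so d_i1 = 29.66 cm.
The intermediate image is 29.66 cm to the right of lens 1, which is 69.1 − (29.66) = 39.44 cm to the left of lens 2, so d_o2 = +39.44 cm.
Lens 2: 1/d_i2 = 1/f₂ − 1/d_o2 = 1/(10.0) − 1/(39.44) = 0.07465, so d_i2 = 13.4 cm.
The final image is real, 13.4 cm to the right of lens 2 (overall magnification ≈ 0.16).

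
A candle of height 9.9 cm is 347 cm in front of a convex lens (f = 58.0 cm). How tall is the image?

1.99 cm

1/d_i = 1/f − 1/d_o = 1/(58.00) − 1/(347) = 0.01436, so d_i = 69.64 cm.
m = −d_i/d_o = -0.2007.
|h_i| = |m|·h_o = 0.2007 × 9.9 = 1.99 cm. The image is real, inverted and reduced, on the far side of the lens.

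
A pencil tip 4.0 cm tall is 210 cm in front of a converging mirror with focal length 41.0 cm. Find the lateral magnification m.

m = -0.243

1/d_i = 1/f − 1/d_o = 1/(41.00) − 1/(210) = 0.01963, so d_i = 50.95 cm.
m = −d_i/d_o = −(50.95)/(210) = -0.243.
The image is real, inverted and reduced, in front of the mirror.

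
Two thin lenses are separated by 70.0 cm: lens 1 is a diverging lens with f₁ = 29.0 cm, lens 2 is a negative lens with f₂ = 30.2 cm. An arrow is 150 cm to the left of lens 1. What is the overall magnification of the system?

f₁ = −29.0 cm (diverging).
Lens 1: 1/d_i1 = 1/(-29.0) − 1/(150) = -0.04115, so d_i1 = -24.30 cm; m₁ = −d_i1/d_o1 = +0.1620.
d_o2 = 70.0 − (-24.30) = 94.30 cm.
f₂ = −30.2 cm (diverging).
Lens 2: 1/d_i2 = 1/(-30.2) − 1/(94.30) = -0.04372, so d_i2 = -22.87 cm; m₂ = −d_i2/d_o2 = +0.2426.
m = m₁·m₂ = (+0.1620)(+0.2426) = +0.0393.

m = +0.0393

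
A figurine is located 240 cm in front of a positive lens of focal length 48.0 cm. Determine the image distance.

Lens equation: 1/v = 1/f − 1/u = 1/(48.00) − 1/(240) = 0.02083 − 0.004167 = 0.01667, so v = 60.0 cm.
The image is real, inverted and reduced, on the far side of the lens.

60.0 cm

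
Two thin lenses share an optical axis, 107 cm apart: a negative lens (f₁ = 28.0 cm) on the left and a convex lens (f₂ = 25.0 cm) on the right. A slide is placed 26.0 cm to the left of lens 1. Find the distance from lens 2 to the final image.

31.5 cm

Lens 1 is diverging, so f₁ = −28.0 cm.
Lens 1: 1/d_i1 = 1/f₁ − 1/d_o1 = 1/(-28.0) − 1/(26.0) = -0.07418, so d_i1 = -13.48 cm.
The intermediate image is 13.48 cm to the left of lens 1 (virtual), which is 107 − (-13.48) = 120.5 cm to the left of lens 2, so d_o2 = +120.5 cm.
Lens 2: 1/d_i2 = 1/f₂ − 1/d_o2 = 1/(25.0) − 1/(120.5) = 0.03170, so d_i2 = 31.5 cm.
The final image is real, 31.5 cm to the right of lens 2 (overall magnification ≈ -0.14).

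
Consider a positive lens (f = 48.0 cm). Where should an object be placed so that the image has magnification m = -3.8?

60.6 cm

m = −d_i/d_o ⇒ d_i = −m·d_o.
1/f = 1/d_o + 1/d_i = 1/d_o − 1/(m·d_o) = (1 − 1/m)/d_o, so d_o = f(1 − 1/m) = (48.00)(1 − 1/(-3.8)) = 60.6 cm.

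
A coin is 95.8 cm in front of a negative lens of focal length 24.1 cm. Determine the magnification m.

m = +0.201

For a negative lens, f = -24.1 cm.
1/d_i = 1/f − 1/d_o = 1/(-24.10) − 1/(95.8) = -0.05193, so d_i = -19.26 cm.
m = −d_i/d_o = −(-19.26)/(95.8) = +0.201.
The image is virtual, upright and reduced, on the same side as the object.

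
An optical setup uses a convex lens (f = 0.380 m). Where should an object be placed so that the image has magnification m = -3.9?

0.477 m

m = −d_i/d_o ⇒ d_i = −m·d_o.
1/f = 1/d_o + 1/d_i = 1/d_o − 1/(m·d_o) = (1 − 1/m)/d_o, so d_o = f(1 − 1/m) = (0.3800)(1 − 1/(-3.9)) = 0.477 m.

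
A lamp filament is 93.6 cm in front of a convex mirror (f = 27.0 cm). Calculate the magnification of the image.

m = +0.224

For a convex mirror, f = -27.0 cm.
1/d_i = 1/f − 1/d_o = 1/(-27.00) − 1/(93.6) = -0.04772, so d_i = -20.96 cm.
m = −d_i/d_o = −(-20.96)/(93.6) = +0.224.
The image is virtual, upright and reduced, behind the mirror.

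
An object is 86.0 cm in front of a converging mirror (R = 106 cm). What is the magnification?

m = -1.61

f = R/2 = 106/2 = 53.00 cm.
1/d_i = 1/f − 1/d_o = 1/(53.00) − 1/(86.0) = 0.007240, so d_i = 138.1 cm.
m = −d_i/d_o = −(138.1)/(86.0) = -1.61.
The image is real, inverted and enlarged, in front of the mirror.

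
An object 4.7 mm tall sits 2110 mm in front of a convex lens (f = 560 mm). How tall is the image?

1/d_i = 1/f − 1/d_o = 1/(560.0) − 1/(2110) = 0.001312, so d_i = 762.3 mm.
m = −d_i/d_o = -0.3613.
|h_i| = |m|·h_o = 0.3613 × 4.7 = 1.70 mm. The image is real, inverted and reduced, on the far side of the lens.

1.70 mm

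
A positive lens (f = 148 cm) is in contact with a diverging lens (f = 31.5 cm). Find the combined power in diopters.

P₁ = 1/f₁ = 1/(1.48 m) = +0.6757 D; P₂ = 1/f₂ = 1/(-0.315 m) = -3.175 D.
For thin lenses in contact, P = P₁ + P₂ = (+0.6757) + (-3.175) = -2.50 D.

P = -2.50 D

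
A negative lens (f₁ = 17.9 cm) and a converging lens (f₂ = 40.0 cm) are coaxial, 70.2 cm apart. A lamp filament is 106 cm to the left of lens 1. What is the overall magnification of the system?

m = -0.127

f₁ = −17.9 cm (diverging).
Lens 1: 1/d_i1 = 1/(-17.9) − 1/(106) = -0.06530, so d_i1 = -15.31 cm; m₁ = −d_i1/d_o1 = +0.1444.
d_o2 = 70.2 − (-15.31) = 85.51 cm.
Lens 2: 1/d_i2 = 1/(40.0) − 1/(85.51) = 0.01331, so d_i2 = 75.16 cm; m₂ = −d_i2/d_o2 = -0.8789.
m = m₁·m₂ = (+0.1444)(-0.8789) = -0.127.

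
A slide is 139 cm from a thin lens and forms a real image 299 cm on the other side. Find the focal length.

f = 94.9 cm (converging)

Real image ⇒ d_i = +299 cm.
1/f = 1/d_o + 1/d_i = 1/(139) + 1/(299) = 0.01054, so f = 94.9 cm.
Since f is positive, the thin lens is converging.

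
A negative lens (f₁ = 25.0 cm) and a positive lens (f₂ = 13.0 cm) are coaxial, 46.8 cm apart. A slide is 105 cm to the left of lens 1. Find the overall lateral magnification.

m = -0.0463

f₁ = −25.0 cm (diverging).
Lens 1: 1/d_i1 = 1/(-25.0) − 1/(105) = -0.04952, so d_i1 = -20.19 cm; m₁ = −d_i1/d_o1 = +0.1923.
d_o2 = 46.8 − (-20.19) = 66.99 cm.
Lens 2: 1/d_i2 = 1/(13.0) − 1/(66.99) = 0.06200, so d_i2 = 16.13 cm; m₂ = −d_i2/d_o2 = -0.2408.
m = m₁·m₂ = (+0.1923)(-0.2408) = -0.0463.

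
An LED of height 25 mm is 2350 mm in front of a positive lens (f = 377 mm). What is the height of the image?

1/d_i = 1/f − 1/d_o = 1/(377.0) − 1/(2350) = 0.002227, so d_i = 449.0 mm.
m = −d_i/d_o = -0.1911.
|h_i| = |m|·h_o = 0.1911 × 25 = 4.78 mm. The image is real, inverted and reduced, on the far side of the lens.

4.78 mm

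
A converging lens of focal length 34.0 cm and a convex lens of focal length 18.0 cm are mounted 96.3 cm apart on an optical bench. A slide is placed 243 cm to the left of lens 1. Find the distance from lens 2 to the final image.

Lens 1: 1/d_i1 = 1/f₁ − 1/d_o1 = 1/(34.0) − 1/(243) = 0.02530, so d_i1 = 39.53 cm.
The intermediate image is 39.53 cm to the right of lens 1, which is 96.3 − (39.53) = 56.77 cm to the left of lens 2, so d_o2 = +56.77 cm.
Lens 2: 1/d_i2 = 1/f₂ − 1/d_o2 = 1/(18.0) − 1/(56.77) = 0.03794, so d_i2 = 26.4 cm.
The final image is real, 26.4 cm to the right of lens 2 (overall magnification ≈ 0.076).

26.4 cm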